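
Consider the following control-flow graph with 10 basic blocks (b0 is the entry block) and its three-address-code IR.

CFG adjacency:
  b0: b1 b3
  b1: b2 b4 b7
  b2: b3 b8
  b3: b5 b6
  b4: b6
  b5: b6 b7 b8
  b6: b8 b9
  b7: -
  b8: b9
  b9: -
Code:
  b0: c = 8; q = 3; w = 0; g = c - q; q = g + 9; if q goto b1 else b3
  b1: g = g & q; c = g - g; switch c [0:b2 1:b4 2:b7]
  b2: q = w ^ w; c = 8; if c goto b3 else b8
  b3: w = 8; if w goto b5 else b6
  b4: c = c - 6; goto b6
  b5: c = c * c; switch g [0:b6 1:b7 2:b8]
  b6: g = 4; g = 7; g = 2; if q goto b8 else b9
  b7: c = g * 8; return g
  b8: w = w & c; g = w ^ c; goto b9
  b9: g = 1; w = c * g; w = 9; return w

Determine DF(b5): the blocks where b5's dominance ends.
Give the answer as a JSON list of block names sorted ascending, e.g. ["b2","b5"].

Answer: ["b6", "b7", "b8"]

Working:
idom tree: b1←b0 b2←b1 b3←b0 b4←b1 b5←b3 b6←b0 b7←b0 b8←b0 b9←b0
Dom at joins:
  b3: preds {b0,b2}: {b0} ∩ {b0,b1,b2} = {b0}; idom=b0
  b6: preds {b3,b4,b5}: {b0,b3} ∩ {b0,b1,b4} ∩ {b0,b3,b5} = {b0}; idom=b0
  b7: preds {b1,b5}: {b0,b1} ∩ {b0,b3,b5} = {b0}; idom=b0
  b8: preds {b2,b5,b6}: {b0,b1,b2} ∩ {b0,b3,b5} ∩ {b0,b6} = {b0}; idom=b0
  b9: preds {b6,b8}: {b0,b6} ∩ {b0,b8} = {b0}; idom=b0

DF walk-up:
  b3←b0: walk · to b0
  b3←b2: walk b2→b1 to b0
  b6←b3: walk b3 to b0
  b6←b4: walk b4→b1 to b0
  b6←b5: walk b5→b3 to b0
  b7←b1: walk b1 to b0
  b7←b5: walk b5→b3 to b0
  b8←b2: walk b2→b1 to b0
  b8←b5: walk b5→b3 to b0
  b8←b6: walk b6 to b0
  b9←b6: walk b6 to b0
  b9←b8: walk b8 to b0
  DF(b0)=∅
  DF(b1)={b3,b6,b7,b8}
  DF(b2)={b3,b8}
  DF(b3)={b6,b7,b8}
  DF(b4)={b6}
  DF(b5)={b6,b7,b8}
  DF(b6)={b8,b9}
  DF(b7)=∅
  DF(b8)={b9}
  DF(b9)=∅

DF(b5) = ["b6", "b7", "b8"]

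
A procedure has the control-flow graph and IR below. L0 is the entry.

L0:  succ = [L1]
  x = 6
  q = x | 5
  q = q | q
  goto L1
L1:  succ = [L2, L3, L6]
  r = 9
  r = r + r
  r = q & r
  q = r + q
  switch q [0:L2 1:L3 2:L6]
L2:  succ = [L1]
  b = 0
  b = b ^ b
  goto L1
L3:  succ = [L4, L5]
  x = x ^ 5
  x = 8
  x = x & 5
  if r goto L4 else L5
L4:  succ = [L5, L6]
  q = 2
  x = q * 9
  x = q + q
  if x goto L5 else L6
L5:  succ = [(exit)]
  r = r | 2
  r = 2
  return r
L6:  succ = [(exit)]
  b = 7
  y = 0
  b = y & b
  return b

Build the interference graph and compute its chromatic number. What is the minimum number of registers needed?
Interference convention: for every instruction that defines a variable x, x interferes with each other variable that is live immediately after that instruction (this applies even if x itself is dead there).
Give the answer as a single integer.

def/use:
  L0: def={q,x} ue=∅
  L1: def={q,r} ue={q}
  L2: def={b} ue=∅
  L3: def={x} ue={r,x}
  L4: def={q,x} ue=∅
  L5: def={r} ue={r}
  L6: def={b,y} ue=∅

Live sets:
  L0: in=∅ out={q,x}
  L1: in={q,x} out={q,r,x}
  L2: in={q,x} out={q,x}
  L3: in={r,x} out={r}
  L4: in={r} out={r}
  L5: in={r} out=∅
  L6: in=∅ out=∅

Interfere edges:
  b — {q,x,y}
  q — {b,r,x}
  r — {q,x}
  x — {b,q,r}
  y — {b}

Registers:
  lower bound: {b,q,x} mutually conflict ⇒ χ ≥ 3
  3-colouring: c0={b,r}  c1={q,y}  c2={x}
  χ = 3

Answer: 3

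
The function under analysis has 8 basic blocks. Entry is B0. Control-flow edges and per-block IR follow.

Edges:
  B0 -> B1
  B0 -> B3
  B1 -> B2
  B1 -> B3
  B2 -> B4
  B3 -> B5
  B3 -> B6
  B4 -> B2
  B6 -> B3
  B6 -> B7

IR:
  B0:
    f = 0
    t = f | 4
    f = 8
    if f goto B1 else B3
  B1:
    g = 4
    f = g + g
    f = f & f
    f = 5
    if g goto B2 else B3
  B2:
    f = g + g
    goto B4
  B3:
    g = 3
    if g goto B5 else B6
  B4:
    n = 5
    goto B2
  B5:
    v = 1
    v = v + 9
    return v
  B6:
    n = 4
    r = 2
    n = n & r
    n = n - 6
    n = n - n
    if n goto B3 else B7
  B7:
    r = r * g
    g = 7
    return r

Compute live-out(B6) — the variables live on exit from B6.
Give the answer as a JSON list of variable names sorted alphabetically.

Per-block:
  B0 def {f,t} use ∅
  B1 def {f,g} use ∅
  B2 def {f} use {g}
  B3 def {g} use ∅
  B4 def {n} use ∅
  B5 def {v} use ∅
  B6 def {n,r} use ∅
  B7 def {g,r} use {g,r}

Liveness:
  live B0: ∅→∅
  live B1: ∅→{g}
  live B2: {g}→{g}
  live B3: ∅→{g}
  live B4: {g}→{g}
  live B5: ∅→∅
  live B6: {g}→{g,r}
  live B7: {g,r}→∅

live-out(B6) = ["g", "r"]

Answer: ["g", "r"]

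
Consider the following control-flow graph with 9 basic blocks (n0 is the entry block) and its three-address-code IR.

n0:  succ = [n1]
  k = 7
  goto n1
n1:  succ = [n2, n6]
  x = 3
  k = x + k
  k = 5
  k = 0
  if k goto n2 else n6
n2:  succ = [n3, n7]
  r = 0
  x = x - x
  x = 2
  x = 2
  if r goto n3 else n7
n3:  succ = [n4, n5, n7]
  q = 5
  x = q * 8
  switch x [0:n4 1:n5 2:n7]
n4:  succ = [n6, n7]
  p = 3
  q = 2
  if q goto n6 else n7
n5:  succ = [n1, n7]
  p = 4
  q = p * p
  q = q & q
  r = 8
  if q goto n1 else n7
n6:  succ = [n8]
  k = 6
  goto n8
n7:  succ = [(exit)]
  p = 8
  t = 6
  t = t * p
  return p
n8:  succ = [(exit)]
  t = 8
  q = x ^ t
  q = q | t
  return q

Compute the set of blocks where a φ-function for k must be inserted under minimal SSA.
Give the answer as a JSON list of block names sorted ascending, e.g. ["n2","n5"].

idom tree: n1←n0 n2←n1 n3←n2 n4←n3 n5←n3 n6←n1 n7←n2 n8←n6
Dom at joins:
  n1: preds {n0,n5}: {n0} ∩ {n0,n1,n2,n3,n5} = {n0}; idom=n0
  n6: preds {n1,n4}: {n0,n1} ∩ {n0,n1,n2,n3,n4} = {n0,n1}; idom=n1
  n7: preds {n2,n3,n4,n5}: {n0,n1,n2} ∩ {n0,n1,n2,n3} ∩ {n0,n1,n2,n3,n4} ∩ {n0,n1,n2,n3,n5} = {n0,n1,n2}; idom=n2

DF walk-up:
  n1←n0: walk · to n0
  n1←n5: walk n5→n3→n2→n1 to n0
  n6←n1: walk · to n1
  n6←n4: walk n4→n3→n2 to n1
  n7←n2: walk · to n2
  n7←n3: walk n3 to n2
  n7←n4: walk n4→n3 to n2
  n7←n5: walk n5→n3 to n2
  DF(n0)=∅
  DF(n1)={n1}
  DF(n2)={n1,n6}
  DF(n3)={n1,n6,n7}
  DF(n4)={n6,n7}
  DF(n5)={n1,n7}
  DF(n6)=∅
  DF(n7)=∅
  DF(n8)=∅

φ for k: defs {n0,n1,n6}
  DF⁺ = {n1}

Answer: ["n1"]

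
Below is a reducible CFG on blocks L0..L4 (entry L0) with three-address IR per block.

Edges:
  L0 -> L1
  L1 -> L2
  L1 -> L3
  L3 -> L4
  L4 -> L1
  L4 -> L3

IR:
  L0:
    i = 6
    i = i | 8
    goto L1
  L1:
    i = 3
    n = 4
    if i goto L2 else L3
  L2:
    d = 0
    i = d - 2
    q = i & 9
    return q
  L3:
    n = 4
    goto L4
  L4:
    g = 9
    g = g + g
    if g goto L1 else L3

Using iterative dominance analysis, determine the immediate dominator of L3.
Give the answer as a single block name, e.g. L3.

Answer: L1

Working:
idom tree: L1←L0 L2←L1 L3←L1 L4←L3
Dom at joins:
  L1: preds {L0,L4}: {L0} ∩ {L0,L1,L3,L4} = {L0}; idom=L0
  L3: preds {L1,L4}: {L0,L1} ∩ {L0,L1,L3,L4} = {L0,L1}; idom=L1

idom(L3) = L1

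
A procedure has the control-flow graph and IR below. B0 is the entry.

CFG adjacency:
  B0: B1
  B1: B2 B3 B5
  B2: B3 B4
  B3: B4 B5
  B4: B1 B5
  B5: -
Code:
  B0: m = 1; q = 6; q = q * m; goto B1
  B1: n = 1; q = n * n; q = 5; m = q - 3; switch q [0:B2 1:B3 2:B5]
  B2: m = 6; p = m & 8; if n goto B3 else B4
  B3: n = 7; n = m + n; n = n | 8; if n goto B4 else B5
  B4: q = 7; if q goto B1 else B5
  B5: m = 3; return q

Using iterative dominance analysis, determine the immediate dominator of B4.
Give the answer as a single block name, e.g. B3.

idom tree: B1←B0 B2←B1 B3←B1 B4←B1 B5←B1
Join-block Dom:
  B1: preds {B0,B4}: {B0} ∩ {B0,B1,B4} = {B0}; idom=B0
  B3: preds {B1,B2}: {B0,B1} ∩ {B0,B1,B2} = {B0,B1}; idom=B1
  B4: preds {B2,B3}: {B0,B1,B2} ∩ {B0,B1,B3} = {B0,B1}; idom=B1
  B5: preds {B1,B3,B4}: {B0,B1} ∩ {B0,B1,B3} ∩ {B0,B1,B4} = {B0,B1}; idom=B1

idom(B4) = B1

Answer: B1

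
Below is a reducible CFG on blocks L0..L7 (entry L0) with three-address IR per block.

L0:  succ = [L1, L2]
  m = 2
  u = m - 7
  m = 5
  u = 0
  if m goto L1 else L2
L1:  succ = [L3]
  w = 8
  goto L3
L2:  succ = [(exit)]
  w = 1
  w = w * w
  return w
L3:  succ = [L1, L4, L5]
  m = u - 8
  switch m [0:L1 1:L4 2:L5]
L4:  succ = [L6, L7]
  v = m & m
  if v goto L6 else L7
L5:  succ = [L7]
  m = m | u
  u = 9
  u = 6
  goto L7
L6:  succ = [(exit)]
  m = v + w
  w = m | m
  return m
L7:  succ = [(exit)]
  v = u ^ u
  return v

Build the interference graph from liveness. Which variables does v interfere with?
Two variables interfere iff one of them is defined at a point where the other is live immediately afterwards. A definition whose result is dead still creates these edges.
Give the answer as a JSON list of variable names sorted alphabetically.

def/use:
  L0: {m,u} / ∅
  L1: {w} / ∅
  L2: {w} / ∅
  L3: {m} / {u}
  L4: {v} / {m}
  L5: {m,u} / {m,u}
  L6: {m,w} / {v,w}
  L7: {v} / {u}

Backward fixpoint:
  L0: in=∅ out={u}
  L1: in={u} out={u,w}
  L2: in=∅ out=∅
  L3: in={u,w} out={m,u,w}
  L4: in={m,u,w} out={u,v,w}
  L5: in={m,u} out={u}
  L6: in={v,w} out=∅
  L7: in={u} out=∅

Interference:
  m↔{u,w}
  u↔{m,v,w}
  v↔{u,w}
  w↔{m,u,v}

N(v) = ["u", "w"]

Answer: ["u", "w"]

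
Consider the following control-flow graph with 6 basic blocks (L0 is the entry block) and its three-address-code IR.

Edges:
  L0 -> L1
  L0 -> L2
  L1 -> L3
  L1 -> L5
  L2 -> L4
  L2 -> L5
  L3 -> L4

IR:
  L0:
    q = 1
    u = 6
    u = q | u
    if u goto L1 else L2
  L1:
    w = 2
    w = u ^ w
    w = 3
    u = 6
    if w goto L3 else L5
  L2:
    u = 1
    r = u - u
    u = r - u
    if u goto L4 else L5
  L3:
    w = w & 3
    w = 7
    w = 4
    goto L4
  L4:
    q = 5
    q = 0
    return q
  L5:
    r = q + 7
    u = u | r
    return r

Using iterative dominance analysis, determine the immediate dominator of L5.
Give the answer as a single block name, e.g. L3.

idom tree: L1←L0 L2←L0 L3←L1 L4←L0 L5←L0
Join-block Dom:
  L4: preds {L2,L3}: {L0,L2} ∩ {L0,L1,L3} = {L0}; idom=L0
  L5: preds {L1,L2}: {L0,L1} ∩ {L0,L2} = {L0}; idom=L0

idom(L5) = L0

Answer: L0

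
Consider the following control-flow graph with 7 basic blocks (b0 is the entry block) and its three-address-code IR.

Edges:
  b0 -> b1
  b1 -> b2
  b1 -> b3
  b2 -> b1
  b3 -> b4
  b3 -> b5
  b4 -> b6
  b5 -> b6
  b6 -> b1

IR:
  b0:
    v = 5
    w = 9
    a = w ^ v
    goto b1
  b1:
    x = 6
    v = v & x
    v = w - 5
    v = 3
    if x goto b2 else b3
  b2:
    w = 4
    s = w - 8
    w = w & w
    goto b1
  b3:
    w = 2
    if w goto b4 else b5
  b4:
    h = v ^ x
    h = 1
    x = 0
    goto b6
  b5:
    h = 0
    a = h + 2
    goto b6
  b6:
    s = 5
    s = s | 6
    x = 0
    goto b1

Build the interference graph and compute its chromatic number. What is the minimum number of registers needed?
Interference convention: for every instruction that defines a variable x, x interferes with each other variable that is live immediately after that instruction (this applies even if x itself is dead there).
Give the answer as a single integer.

Block summaries:
  b0: {a,v,w} / ∅
  b1: {v,x} / {v,w}
  b2: {s,w} / ∅
  b3: {w} / ∅
  b4: {h,x} / {v,x}
  b5: {a,h} / ∅
  b6: {s,x} / ∅

Live sets:
  b0 li=∅ lo={v,w}
  b1 li={v,w} lo={v,x}
  b2 li={v} lo={v,w}
  b3 li={v,x} lo={v,w,x}
  b4 li={v,w,x} lo={v,w}
  b5 li={v,w} lo={v,w}
  b6 li={v,w} lo={v,w}

Interference:
  a — {v,w}
  h — {v,w}
  s — {v,w}
  v — {a,h,s,w,x}
  w — {a,h,s,v,x}
  x — {v,w}

Registers:
  {a,v,w} pairwise interfere (3-clique) ⇒ χ ≥ 3
  3-colouring: R0={v}  R1={w}  R2={a,h,s,x}
  χ = 3

Answer: 3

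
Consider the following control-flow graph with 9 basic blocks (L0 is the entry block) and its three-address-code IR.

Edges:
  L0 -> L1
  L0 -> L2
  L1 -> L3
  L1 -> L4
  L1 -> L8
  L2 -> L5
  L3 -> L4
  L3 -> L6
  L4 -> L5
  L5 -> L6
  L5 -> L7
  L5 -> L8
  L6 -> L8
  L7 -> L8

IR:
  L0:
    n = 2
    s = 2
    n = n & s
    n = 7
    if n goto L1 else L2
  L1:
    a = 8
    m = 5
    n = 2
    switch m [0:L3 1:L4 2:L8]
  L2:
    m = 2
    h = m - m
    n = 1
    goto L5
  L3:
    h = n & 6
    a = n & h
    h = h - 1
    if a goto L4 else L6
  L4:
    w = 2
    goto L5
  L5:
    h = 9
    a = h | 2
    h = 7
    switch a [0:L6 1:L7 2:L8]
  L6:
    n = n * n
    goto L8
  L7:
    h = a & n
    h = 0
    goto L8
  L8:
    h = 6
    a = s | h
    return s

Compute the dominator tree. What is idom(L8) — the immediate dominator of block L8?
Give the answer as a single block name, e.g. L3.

Answer: L0

Analysis:
idom tree: L1←L0 L2←L0 L3←L1 L4←L1 L5←L0 L6←L0 L7←L5 L8←L0
Join-block Dom:
  L4: preds {L1,L3}: {L0,L1} ∩ {L0,L1,L3} = {L0,L1}; idom=L1
  L5: preds {L2,L4}: {L0,L2} ∩ {L0,L1,L4} = {L0}; idom=L0
  L6: preds {L3,L5}: {L0,L1,L3} ∩ {L0,L5} = {L0}; idom=L0
  L8: preds {L1,L5,L6,L7}: {L0,L1} ∩ {L0,L5} ∩ {L0,L6} ∩ {L0,L5,L7} = {L0}; idom=L0

idom(L8) = L0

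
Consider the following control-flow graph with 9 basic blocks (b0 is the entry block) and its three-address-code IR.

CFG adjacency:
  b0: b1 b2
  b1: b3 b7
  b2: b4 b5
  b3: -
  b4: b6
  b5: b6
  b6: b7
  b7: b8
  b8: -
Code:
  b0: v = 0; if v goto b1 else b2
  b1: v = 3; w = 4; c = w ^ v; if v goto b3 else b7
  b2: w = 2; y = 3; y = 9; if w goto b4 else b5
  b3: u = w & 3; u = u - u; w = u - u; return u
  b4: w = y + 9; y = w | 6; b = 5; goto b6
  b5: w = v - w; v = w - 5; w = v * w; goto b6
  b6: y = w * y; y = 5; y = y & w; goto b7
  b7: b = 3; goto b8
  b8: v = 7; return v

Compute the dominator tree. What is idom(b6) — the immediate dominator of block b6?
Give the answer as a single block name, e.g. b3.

idom tree: b1←b0 b2←b0 b3←b1 b4←b2 b5←b2 b6←b2 b7←b0 b8←b7
Dom∩ at merges:
  b6: preds {b4,b5}: {b0,b2,b4} ∩ {b0,b2,b5} = {b0,b2}; idom=b2
  b7: preds {b1,b6}: {b0,b1} ∩ {b0,b2,b6} = {b0}; idom=b0

idom(b6) = b2

Answer: b2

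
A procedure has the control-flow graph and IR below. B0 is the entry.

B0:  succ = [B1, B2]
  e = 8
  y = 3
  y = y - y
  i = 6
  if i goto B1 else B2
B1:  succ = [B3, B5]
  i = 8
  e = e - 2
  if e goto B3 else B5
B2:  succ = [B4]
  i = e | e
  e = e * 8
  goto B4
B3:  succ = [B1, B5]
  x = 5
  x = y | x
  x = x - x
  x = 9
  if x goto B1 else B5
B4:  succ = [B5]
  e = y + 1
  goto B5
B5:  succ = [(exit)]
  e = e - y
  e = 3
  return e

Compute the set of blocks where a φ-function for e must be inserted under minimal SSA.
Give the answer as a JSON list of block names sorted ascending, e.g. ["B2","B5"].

idom tree: B1←B0 B2←B0 B3←B1 B4←B2 B5←B0
Dom∩ at merges:
  B1: preds {B0,B3}: {B0} ∩ {B0,B1,B3} = {B0}; idom=B0
  B5: preds {B1,B3,B4}: {B0,B1} ∩ {B0,B1,B3} ∩ {B0,B2,B4} = {B0}; idom=B0

DF walk-up:
  B1←B0: walk · to B0
  B1←B3: walk B3→B1 to B0
  B5←B1: walk B1 to B0
  B5←B3: walk B3→B1 to B0
  B5←B4: walk B4→B2 to B0
  DF(B0)=∅
  DF(B1)={B1,B5}
  DF(B2)={B5}
  DF(B3)={B1,B5}
  DF(B4)={B5}
  DF(B5)=∅

φ for e: defs {B0,B1,B2,B4,B5}
  DF⁺ = {B1,B5}

Answer: ["B1", "B5"]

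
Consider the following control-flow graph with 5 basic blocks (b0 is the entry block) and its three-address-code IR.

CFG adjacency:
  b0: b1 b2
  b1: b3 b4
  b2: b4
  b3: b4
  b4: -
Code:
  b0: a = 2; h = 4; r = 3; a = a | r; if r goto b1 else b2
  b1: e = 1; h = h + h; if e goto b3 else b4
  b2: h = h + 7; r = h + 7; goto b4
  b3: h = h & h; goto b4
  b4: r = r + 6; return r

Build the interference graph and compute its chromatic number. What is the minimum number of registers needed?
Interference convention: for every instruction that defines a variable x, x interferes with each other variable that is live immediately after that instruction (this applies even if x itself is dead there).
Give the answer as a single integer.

Answer: 3

Working:
Per-block:
  b0: {a,h,r} / ∅
  b1: {e,h} / {h}
  b2: {h,r} / {h}
  b3: {h} / {h}
  b4: {r} / {r}

Backward fixpoint:
  live b0: ∅→{h,r}
  live b1: {h,r}→{h,r}
  live b2: {h}→{r}
  live b3: {h,r}→{r}
  live b4: {r}→∅

Interference:
  a: {h,r}
  e: {h,r}
  h: {a,e,r}
  r: {a,e,h}

Registers:
  {a,h,r} pairwise interfere (3-clique) ⇒ χ ≥ 3
  assign a→r2 e→r2 h→r0 r→r1 — no edge inside a register ⇒ χ ≤ 3
  χ = 3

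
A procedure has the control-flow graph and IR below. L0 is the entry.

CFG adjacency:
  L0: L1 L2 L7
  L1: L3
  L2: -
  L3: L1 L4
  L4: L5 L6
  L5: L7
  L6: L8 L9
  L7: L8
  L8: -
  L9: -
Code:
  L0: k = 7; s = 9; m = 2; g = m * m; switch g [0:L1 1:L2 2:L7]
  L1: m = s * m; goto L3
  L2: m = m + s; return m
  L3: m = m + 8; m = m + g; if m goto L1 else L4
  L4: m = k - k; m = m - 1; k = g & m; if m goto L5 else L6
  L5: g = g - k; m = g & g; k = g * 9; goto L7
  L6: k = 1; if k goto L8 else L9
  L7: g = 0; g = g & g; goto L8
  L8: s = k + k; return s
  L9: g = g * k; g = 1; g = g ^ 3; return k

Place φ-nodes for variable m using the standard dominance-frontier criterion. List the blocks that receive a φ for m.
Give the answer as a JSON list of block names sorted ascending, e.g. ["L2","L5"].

Answer: ["L1", "L7", "L8"]

Analysis:
idom tree: L1←L0 L2←L0 L3←L1 L4←L3 L5←L4 L6←L4 L7←L0 L8←L0 L9←L6
Join-block Dom:
  L1: preds {L0,L3}: {L0} ∩ {L0,L1,L3} = {L0}; idom=L0
  L7: preds {L0,L5}: {L0} ∩ {L0,L1,L3,L4,L5} = {L0}; idom=L0
  L8: preds {L6,L7}: {L0,L1,L3,L4,L6} ∩ {L0,L7} = {L0}; idom=L0

Frontier:
  join L1 pred L0: · stop@L0
  join L1 pred L3: L3→L1 stop@L0
  join L7 pred L0: · stop@L0
  join L7 pred L5: L5→L4→L3→L1 stop@L0
  join L8 pred L6: L6→L4→L3→L1 stop@L0
  join L8 pred L7: L7 stop@L0
  L0: DF=∅
  L1: DF={L1,L7,L8}
  L2: DF=∅
  L3: DF={L1,L7,L8}
  L4: DF={L7,L8}
  L5: DF={L7}
  L6: DF={L8}
  L7: DF={L8}
  L8: DF=∅
  L9: DF=∅

φ for m: defs {L0,L1,L2,L3,L4,L5}
  DF⁺ = {L1,L7,L8}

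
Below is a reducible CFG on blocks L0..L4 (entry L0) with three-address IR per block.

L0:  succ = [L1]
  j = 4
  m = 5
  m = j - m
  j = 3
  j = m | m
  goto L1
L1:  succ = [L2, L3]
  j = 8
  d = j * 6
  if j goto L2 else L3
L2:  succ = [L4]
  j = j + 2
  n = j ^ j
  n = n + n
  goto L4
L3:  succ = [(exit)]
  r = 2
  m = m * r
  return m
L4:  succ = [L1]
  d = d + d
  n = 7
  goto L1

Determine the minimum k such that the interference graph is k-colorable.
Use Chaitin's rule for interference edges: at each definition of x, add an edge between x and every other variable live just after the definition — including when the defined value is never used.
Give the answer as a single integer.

Answer: 3

Derivation:
Block summaries:
  L0 def {j,m} use ∅
  L1 def {d,j} use ∅
  L2 def {j,n} use {j}
  L3 def {m,r} use {m}
  L4 def {d,n} use {d}

Backward fixpoint:
  L0: in=∅ out={m}
  L1: in={m} out={d,j,m}
  L2: in={d,j,m} out={d,m}
  L3: in={m} out=∅
  L4: in={d,m} out={m}

Interference:
  d — {j,m,n}
  j — {d,m}
  m — {d,j,n,r}
  n — {d,m}
  r — {m}

Chromatic number:
  lower bound: {d,j,m} mutually conflict ⇒ χ ≥ 3
  assign d→r1 j→r2 m→r0 n→r2 r→r1 — no edge inside a register ⇒ χ ≤ 3
  χ = 3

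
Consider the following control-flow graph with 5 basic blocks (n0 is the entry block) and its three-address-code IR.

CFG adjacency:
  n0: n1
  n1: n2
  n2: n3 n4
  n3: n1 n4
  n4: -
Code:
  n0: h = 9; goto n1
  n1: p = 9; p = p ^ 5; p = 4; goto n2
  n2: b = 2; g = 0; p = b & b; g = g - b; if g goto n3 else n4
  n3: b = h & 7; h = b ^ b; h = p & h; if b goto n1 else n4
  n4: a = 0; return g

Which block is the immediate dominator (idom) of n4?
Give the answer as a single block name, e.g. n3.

idom tree: n1←n0 n2←n1 n3←n2 n4←n2
Dom∩ at merges:
  n1: preds {n0,n3}: {n0} ∩ {n0,n1,n2,n3} = {n0}; idom=n0
  n4: preds {n2,n3}: {n0,n1,n2} ∩ {n0,n1,n2,n3} = {n0,n1,n2}; idom=n2

idom(n4) = n2

Answer: n2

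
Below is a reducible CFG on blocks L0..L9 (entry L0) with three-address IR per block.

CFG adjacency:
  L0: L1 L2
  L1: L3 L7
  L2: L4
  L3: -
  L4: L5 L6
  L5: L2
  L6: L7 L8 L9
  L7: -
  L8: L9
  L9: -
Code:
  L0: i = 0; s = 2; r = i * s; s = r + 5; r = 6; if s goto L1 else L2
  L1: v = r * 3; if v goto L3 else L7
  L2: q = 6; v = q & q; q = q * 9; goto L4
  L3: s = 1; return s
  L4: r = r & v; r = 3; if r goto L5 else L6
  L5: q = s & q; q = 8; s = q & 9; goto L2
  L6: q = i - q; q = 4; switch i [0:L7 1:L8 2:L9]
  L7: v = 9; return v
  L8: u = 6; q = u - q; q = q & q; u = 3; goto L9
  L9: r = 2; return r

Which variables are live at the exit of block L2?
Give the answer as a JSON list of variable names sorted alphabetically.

Answer: ["i", "q", "r", "s", "v"]

Derivation:
def/use:
  L0: def={i,r,s} ue=∅
  L1: def={v} ue={r}
  L2: def={q,v} ue=∅
  L3: def={s} ue=∅
  L4: def={r} ue={r,v}
  L5: def={q,s} ue={q,s}
  L6: def={q} ue={i,q}
  L7: def={v} ue=∅
  L8: def={q,u} ue={q}
  L9: def={r} ue=∅

Liveness:
  live L0: ∅→{i,r,s}
  live L1: {r}→∅
  live L2: {i,r,s}→{i,q,r,s,v}
  live L3: ∅→∅
  live L4: {i,q,r,s,v}→{i,q,r,s}
  live L5: {i,q,r,s}→{i,r,s}
  live L6: {i,q}→{q}
  live L7: ∅→∅
  live L8: {q}→∅
  live L9: ∅→∅

live-out(L2) = ["i", "q", "r", "s", "v"]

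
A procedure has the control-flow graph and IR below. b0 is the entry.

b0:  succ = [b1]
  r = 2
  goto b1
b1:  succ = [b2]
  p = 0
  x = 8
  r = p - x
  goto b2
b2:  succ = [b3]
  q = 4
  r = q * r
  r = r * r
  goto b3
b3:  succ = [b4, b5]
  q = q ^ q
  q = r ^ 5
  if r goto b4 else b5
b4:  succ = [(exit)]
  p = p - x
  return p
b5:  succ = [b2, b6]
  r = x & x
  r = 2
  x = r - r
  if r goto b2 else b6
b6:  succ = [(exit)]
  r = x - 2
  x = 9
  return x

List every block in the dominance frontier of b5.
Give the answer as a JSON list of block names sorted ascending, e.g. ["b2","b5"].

idom tree: b1←b0 b2←b1 b3←b2 b4←b3 b5←b3 b6←b5
Dom at joins:
  b2: preds {b1,b5}: {b0,b1} ∩ {b0,b1,b2,b3,b5} = {b0,b1}; idom=b1

DF walk-up:
  b2←b1: walk · to b1
  b2←b5: walk b5→b3→b2 to b1
  b0: DF=∅
  b1: DF=∅
  b2: DF={b2}
  b3: DF={b2}
  b4: DF=∅
  b5: DF={b2}
  b6: DF=∅

DF(b5) = ["b2"]

Answer: ["b2"]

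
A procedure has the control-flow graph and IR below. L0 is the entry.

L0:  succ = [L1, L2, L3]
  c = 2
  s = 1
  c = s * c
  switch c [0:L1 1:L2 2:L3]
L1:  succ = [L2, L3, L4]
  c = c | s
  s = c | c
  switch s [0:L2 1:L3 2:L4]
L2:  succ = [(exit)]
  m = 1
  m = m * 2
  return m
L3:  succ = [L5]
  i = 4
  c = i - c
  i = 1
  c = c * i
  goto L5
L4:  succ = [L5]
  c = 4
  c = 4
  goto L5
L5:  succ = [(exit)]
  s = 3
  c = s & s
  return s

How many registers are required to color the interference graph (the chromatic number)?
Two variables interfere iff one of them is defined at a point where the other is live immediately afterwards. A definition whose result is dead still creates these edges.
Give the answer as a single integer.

Answer: 2

Derivation:
def/use:
  L0: def={c,s} ue=∅
  L1: def={c,s} ue={c,s}
  L2: def={m} ue=∅
  L3: def={c,i} ue={c}
  L4: def={c} ue=∅
  L5: def={c,s} ue=∅

Liveness:
  L0 li=∅ lo={c,s}
  L1 li={c,s} lo={c}
  L2 li=∅ lo=∅
  L3 li={c} lo=∅
  L4 li=∅ lo=∅
  L5 li=∅ lo=∅

Interfere edges:
  c — {i,s}
  i — {c}
  m — ∅
  s — {c}

Registers:
  {c,i} pairwise interfere (2-clique) ⇒ χ ≥ 2
  2-colouring: r0={c,m}  r1={i,s}
  χ = 2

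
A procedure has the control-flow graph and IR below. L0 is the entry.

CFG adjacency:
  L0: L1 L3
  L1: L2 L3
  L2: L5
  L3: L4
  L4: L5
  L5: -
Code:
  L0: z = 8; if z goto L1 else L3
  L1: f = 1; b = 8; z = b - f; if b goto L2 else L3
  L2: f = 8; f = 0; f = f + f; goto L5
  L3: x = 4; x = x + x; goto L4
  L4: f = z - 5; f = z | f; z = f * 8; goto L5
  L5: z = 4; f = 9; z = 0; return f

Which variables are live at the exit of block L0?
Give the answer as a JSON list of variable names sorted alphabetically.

Answer: ["z"]

Derivation:
Block summaries:
  L0: {z} / ∅
  L1: {b,f,z} / ∅
  L2: {f} / ∅
  L3: {x} / ∅
  L4: {f,z} / {z}
  L5: {f,z} / ∅

Liveness:
  live L0: ∅→{z}
  live L1: ∅→{z}
  live L2: ∅→∅
  live L3: {z}→{z}
  live L4: {z}→∅
  live L5: ∅→∅

live-out(L0) = ["z"]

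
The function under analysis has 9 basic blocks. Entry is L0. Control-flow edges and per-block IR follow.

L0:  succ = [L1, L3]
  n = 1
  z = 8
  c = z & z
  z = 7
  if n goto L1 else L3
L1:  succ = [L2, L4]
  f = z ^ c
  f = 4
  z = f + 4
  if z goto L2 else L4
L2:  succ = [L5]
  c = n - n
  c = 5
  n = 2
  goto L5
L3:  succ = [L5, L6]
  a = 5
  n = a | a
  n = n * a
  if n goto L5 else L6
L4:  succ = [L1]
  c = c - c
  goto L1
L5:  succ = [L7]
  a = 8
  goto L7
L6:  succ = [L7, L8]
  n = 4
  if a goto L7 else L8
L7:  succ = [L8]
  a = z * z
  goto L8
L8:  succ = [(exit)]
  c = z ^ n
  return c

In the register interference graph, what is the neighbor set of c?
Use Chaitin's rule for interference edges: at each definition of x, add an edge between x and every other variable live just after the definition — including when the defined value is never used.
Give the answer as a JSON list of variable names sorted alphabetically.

def/use:
  L0: def={c,n,z} ue=∅
  L1: def={f,z} ue={c,z}
  L2: def={c,n} ue={n}
  L3: def={a,n} ue=∅
  L4: def={c} ue={c}
  L5: def={a} ue=∅
  L6: def={n} ue={a}
  L7: def={a} ue={z}
  L8: def={c} ue={n,z}

Liveness:
  live L0: ∅→{c,n,z}
  live L1: {c,n,z}→{c,n,z}
  live L2: {n,z}→{n,z}
  live L3: {z}→{a,n,z}
  live L4: {c,n,z}→{c,n,z}
  live L5: {n,z}→{n,z}
  live L6: {a,z}→{n,z}
  live L7: {n,z}→{n,z}
  live L8: {n,z}→∅

Conflict graph:
  a↔{n,z}
  c↔{f,n,z}
  f↔{c,n}
  n↔{a,c,f,z}
  z↔{a,c,n}

N(c) = ["f", "n", "z"]

Answer: ["f", "n", "z"]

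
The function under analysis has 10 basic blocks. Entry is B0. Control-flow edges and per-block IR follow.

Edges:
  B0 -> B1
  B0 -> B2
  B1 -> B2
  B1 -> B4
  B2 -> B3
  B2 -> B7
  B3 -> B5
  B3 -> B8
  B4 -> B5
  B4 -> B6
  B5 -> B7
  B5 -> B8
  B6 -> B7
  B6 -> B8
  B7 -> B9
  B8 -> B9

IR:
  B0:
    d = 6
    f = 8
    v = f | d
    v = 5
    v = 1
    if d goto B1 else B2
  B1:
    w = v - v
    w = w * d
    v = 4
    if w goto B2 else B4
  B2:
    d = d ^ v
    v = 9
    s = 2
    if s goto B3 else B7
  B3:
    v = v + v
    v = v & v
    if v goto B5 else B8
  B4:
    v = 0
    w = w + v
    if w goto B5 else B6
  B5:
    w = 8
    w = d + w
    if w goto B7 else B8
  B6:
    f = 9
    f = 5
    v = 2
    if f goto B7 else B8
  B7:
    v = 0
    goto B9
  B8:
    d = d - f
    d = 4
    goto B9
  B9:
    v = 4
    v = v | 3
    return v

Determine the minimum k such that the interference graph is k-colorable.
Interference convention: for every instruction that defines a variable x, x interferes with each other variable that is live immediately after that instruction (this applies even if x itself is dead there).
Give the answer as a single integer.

Answer: 4

Working:
def/use:
  B0: {d,f,v} / ∅
  B1: {v,w} / {d,v}
  B2: {d,s,v} / {d,v}
  B3: {v} / {v}
  B4: {v,w} / {w}
  B5: {w} / {d}
  B6: {f,v} / ∅
  B7: {v} / ∅
  B8: {d} / {d,f}
  B9: {v} / ∅

Liveness:
  B0 li=∅ lo={d,f,v}
  B1 li={d,f,v} lo={d,f,v,w}
  B2 li={d,f,v} lo={d,f,v}
  B3 li={d,f,v} lo={d,f}
  B4 li={d,f,w} lo={d,f}
  B5 li={d,f} lo={d,f}
  B6 li={d} lo={d,f}
  B7 li=∅ lo=∅
  B8 li={d,f} lo=∅
  B9 li=∅ lo=∅

Interfere edges:
  d↔{f,s,v,w}
  f↔{d,s,v,w}
  s↔{d,f,v}
  v↔{d,f,s,w}
  w↔{d,f,v}

Colouring:
  lower bound: {d,f,s,v} mutually conflict ⇒ χ ≥ 4
  assign d→R0 f→R1 s→R3 v→R2 w→R3 — no edge inside a register ⇒ χ ≤ 4
  χ = 4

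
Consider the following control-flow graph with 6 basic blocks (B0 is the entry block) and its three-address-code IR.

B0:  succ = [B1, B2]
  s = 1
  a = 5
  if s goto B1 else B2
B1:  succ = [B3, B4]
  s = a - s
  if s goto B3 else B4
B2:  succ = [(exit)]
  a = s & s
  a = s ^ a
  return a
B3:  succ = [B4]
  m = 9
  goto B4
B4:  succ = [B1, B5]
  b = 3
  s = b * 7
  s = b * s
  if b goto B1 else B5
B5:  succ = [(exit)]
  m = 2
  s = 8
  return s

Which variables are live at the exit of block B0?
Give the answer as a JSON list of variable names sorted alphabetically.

def/use:
  B0: def={a,s} ue=∅
  B1: def={s} ue={a,s}
  B2: def={a} ue={s}
  B3: def={m} ue=∅
  B4: def={b,s} ue=∅
  B5: def={m,s} ue=∅

Live sets:
  B0 li=∅ lo={a,s}
  B1 li={a,s} lo={a}
  B2 li={s} lo=∅
  B3 li={a} lo={a}
  B4 li={a} lo={a,s}
  B5 li=∅ lo=∅

live-out(B0) = ["a", "s"]

Answer: ["a", "s"]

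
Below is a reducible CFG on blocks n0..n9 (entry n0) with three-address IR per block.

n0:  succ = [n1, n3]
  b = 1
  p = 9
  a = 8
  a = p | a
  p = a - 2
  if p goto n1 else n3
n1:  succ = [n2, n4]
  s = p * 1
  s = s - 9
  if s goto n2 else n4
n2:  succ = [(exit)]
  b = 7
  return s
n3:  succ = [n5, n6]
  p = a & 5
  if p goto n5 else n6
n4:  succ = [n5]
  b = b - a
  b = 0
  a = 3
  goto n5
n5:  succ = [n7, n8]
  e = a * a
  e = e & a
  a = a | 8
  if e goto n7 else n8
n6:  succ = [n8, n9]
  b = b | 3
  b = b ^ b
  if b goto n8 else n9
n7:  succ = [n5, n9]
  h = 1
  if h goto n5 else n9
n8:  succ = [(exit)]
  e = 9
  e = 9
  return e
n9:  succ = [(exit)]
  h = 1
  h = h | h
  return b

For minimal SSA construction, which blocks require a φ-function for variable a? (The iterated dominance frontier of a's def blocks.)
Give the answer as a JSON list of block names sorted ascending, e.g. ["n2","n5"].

idom tree: n1←n0 n2←n1 n3←n0 n4←n1 n5←n0 n6←n3 n7←n5 n8←n0 n9←n0
Dom∩ at merges:
  n5: preds {n3,n4,n7}: {n0,n3} ∩ {n0,n1,n4} ∩ {n0,n5,n7} = {n0}; idom=n0
  n8: preds {n5,n6}: {n0,n5} ∩ {n0,n3,n6} = {n0}; idom=n0
  n9: preds {n6,n7}: {n0,n3,n6} ∩ {n0,n5,n7} = {n0}; idom=n0

Frontier:
  n5←n3: walk n3 to n0
  n5←n4: walk n4→n1 to n0
  n5←n7: walk n7→n5 to n0
  n8←n5: walk n5 to n0
  n8←n6: walk n6→n3 to n0
  n9←n6: walk n6→n3 to n0
  n9←n7: walk n7→n5 to n0
  n0: DF=∅
  n1: DF={n5}
  n2: DF=∅
  n3: DF={n5,n8,n9}
  n4: DF={n5}
  n5: DF={n5,n8,n9}
  n6: DF={n8,n9}
  n7: DF={n5,n9}
  n8: DF=∅
  n9: DF=∅

φ for a: defs {n0,n4,n5}
  DF⁺ = {n5,n8,n9}

Answer: ["n5", "n8", "n9"]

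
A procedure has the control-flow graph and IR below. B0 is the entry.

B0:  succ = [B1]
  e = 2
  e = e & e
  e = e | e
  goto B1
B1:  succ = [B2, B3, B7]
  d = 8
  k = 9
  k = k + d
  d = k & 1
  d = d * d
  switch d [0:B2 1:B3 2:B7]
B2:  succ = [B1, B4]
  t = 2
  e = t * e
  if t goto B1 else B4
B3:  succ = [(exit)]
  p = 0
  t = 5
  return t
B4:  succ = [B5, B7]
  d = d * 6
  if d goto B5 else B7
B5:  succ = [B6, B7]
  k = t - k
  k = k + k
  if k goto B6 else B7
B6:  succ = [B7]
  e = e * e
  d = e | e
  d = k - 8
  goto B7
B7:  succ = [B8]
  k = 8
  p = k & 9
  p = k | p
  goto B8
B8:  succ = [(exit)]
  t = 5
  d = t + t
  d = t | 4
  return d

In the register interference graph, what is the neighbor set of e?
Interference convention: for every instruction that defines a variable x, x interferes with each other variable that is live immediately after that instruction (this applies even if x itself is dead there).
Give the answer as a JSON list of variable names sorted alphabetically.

Answer: ["d", "k", "t"]

Working:
def/use:
  B0: {e} / ∅
  B1: {d,k} / ∅
  B2: {e,t} / {e}
  B3: {p,t} / ∅
  B4: {d} / {d}
  B5: {k} / {k,t}
  B6: {d,e} / {e,k}
  B7: {k,p} / ∅
  B8: {d,t} / ∅

Backward fixpoint:
  live B0: ∅→{e}
  live B1: {e}→{d,e,k}
  live B2: {d,e,k}→{d,e,k,t}
  live B3: ∅→∅
  live B4: {d,e,k,t}→{e,k,t}
  live B5: {e,k,t}→{e,k}
  live B6: {e,k}→∅
  live B7: ∅→∅
  live B8: ∅→∅

Interference:
  d — {e,k,t}
  e — {d,k,t}
  k — {d,e,p,t}
  p — {k}
  t — {d,e,k}

N(e) = ["d", "k", "t"]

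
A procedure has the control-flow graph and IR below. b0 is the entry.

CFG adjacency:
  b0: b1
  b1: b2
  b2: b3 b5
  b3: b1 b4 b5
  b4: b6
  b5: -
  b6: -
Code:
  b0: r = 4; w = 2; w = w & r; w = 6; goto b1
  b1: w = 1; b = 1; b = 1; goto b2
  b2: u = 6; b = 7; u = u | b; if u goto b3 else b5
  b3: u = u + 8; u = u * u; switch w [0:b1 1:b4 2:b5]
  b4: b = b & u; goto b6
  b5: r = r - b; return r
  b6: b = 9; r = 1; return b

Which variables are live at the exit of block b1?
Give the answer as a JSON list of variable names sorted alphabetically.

Block summaries:
  b0: {r,w} / ∅
  b1: {b,w} / ∅
  b2: {b,u} / ∅
  b3: {u} / {u,w}
  b4: {b} / {b,u}
  b5: {r} / {b,r}
  b6: {b,r} / ∅

Live sets:
  b0 li=∅ lo={r}
  b1 li={r} lo={r,w}
  b2 li={r,w} lo={b,r,u,w}
  b3 li={b,r,u,w} lo={b,r,u}
  b4 li={b,u} lo=∅
  b5 li={b,r} lo=∅
  b6 li=∅ lo=∅

live-out(b1) = ["r", "w"]

Answer: ["r", "w"]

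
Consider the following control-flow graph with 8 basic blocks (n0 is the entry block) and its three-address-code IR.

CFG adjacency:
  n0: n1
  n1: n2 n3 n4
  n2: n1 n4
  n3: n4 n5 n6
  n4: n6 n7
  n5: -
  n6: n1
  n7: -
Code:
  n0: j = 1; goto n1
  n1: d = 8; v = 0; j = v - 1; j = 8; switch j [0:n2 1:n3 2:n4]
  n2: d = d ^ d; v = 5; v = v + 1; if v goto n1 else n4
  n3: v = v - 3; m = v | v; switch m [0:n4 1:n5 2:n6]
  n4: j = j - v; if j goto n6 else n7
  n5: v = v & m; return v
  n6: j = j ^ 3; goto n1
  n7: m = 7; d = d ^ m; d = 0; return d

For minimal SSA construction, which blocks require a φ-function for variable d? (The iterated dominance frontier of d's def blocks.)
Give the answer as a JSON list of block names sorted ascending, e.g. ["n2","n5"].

Answer: ["n1", "n4", "n6"]

Working:
idom tree: n1←n0 n2←n1 n3←n1 n4←n1 n5←n3 n6←n1 n7←n4
Join-block Dom:
  n1: preds {n0,n2,n6}: {n0} ∩ {n0,n1,n2} ∩ {n0,n1,n6} = {n0}; idom=n0
  n4: preds {n1,n2,n3}: {n0,n1} ∩ {n0,n1,n2} ∩ {n0,n1,n3} = {n0,n1}; idom=n1
  n6: preds {n3,n4}: {n0,n1,n3} ∩ {n0,n1,n4} = {n0,n1}; idom=n1

DF walk-up:
  n1←n0: walk · to n0
  n1←n2: walk n2→n1 to n0
  n1←n6: walk n6→n1 to n0
  n4←n1: walk · to n1
  n4←n2: walk n2 to n1
  n4←n3: walk n3 to n1
  n6←n3: walk n3 to n1
  n6←n4: walk n4 to n1
  n0: DF=∅
  n1: DF={n1}
  n2: DF={n1,n4}
  n3: DF={n4,n6}
  n4: DF={n6}
  n5: DF=∅
  n6: DF={n1}
  n7: DF=∅

φ for d: defs {n1,n2,n7}
  DF⁺ = {n1,n4,n6}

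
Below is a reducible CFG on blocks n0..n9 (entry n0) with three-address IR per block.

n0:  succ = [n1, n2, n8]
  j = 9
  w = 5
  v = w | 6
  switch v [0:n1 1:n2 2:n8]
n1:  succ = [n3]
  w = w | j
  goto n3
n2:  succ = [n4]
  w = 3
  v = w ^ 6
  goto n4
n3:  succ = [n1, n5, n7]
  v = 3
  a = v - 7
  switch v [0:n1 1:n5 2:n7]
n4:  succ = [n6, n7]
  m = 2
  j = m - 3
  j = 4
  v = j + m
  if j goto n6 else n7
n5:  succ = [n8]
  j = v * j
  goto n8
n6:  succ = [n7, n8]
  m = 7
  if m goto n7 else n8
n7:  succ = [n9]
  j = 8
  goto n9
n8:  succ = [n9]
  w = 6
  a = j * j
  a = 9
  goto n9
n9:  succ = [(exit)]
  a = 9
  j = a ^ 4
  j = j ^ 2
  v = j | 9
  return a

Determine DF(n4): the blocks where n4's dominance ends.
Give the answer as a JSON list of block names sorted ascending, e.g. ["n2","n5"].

idom tree: n1←n0 n2←n0 n3←n1 n4←n2 n5←n3 n6←n4 n7←n0 n8←n0 n9←n0
Dom at joins:
  n1: preds {n0,n3}: {n0} ∩ {n0,n1,n3} = {n0}; idom=n0
  n7: preds {n3,n4,n6}: {n0,n1,n3} ∩ {n0,n2,n4} ∩ {n0,n2,n4,n6} = {n0}; idom=n0
  n8: preds {n0,n5,n6}: {n0} ∩ {n0,n1,n3,n5} ∩ {n0,n2,n4,n6} = {n0}; idom=n0
  n9: preds {n7,n8}: {n0,n7} ∩ {n0,n8} = {n0}; idom=n0

DF derivation:
  n1←n0: walk · to n0
  n1←n3: walk n3→n1 to n0
  n7←n3: walk n3→n1 to n0
  n7←n4: walk n4→n2 to n0
  n7←n6: walk n6→n4→n2 to n0
  n8←n0: walk · to n0
  n8←n5: walk n5→n3→n1 to n0
  n8←n6: walk n6→n4→n2 to n0
  n9←n7: walk n7 to n0
  n9←n8: walk n8 to n0
  DF(n0)=∅
  DF(n1)={n1,n7,n8}
  DF(n2)={n7,n8}
  DF(n3)={n1,n7,n8}
  DF(n4)={n7,n8}
  DF(n5)={n8}
  DF(n6)={n7,n8}
  DF(n7)={n9}
  DF(n8)={n9}
  DF(n9)=∅

DF(n4) = ["n7", "n8"]

Answer: ["n7", "n8"]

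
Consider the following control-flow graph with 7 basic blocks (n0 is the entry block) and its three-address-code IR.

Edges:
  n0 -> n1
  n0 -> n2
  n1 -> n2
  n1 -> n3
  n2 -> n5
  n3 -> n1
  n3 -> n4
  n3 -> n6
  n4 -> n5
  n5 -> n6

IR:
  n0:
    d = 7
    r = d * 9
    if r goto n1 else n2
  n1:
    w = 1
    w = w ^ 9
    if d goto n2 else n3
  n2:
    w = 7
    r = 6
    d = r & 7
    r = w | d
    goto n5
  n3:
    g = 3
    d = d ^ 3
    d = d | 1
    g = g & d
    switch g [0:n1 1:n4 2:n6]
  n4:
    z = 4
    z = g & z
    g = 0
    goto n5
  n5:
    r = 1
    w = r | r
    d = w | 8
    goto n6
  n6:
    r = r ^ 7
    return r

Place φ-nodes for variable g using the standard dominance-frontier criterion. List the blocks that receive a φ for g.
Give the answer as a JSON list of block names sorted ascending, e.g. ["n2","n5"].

idom tree: n1←n0 n2←n0 n3←n1 n4←n3 n5←n0 n6←n0
Dom∩ at merges:
  n1: preds {n0,n3}: {n0} ∩ {n0,n1,n3} = {n0}; idom=n0
  n2: preds {n0,n1}: {n0} ∩ {n0,n1} = {n0}; idom=n0
  n5: preds {n2,n4}: {n0,n2} ∩ {n0,n1,n3,n4} = {n0}; idom=n0
  n6: preds {n3,n5}: {n0,n1,n3} ∩ {n0,n5} = {n0}; idom=n0

Frontier:
  join n1 pred n0: · stop@n0
  join n1 pred n3: n3→n1 stop@n0
  join n2 pred n0: · stop@n0
  join n2 pred n1: n1 stop@n0
  join n5 pred n2: n2 stop@n0
  join n5 pred n4: n4→n3→n1 stop@n0
  join n6 pred n3: n3→n1 stop@n0
  join n6 pred n5: n5 stop@n0
  DF(n0)=∅
  DF(n1)={n1,n2,n5,n6}
  DF(n2)={n5}
  DF(n3)={n1,n5,n6}
  DF(n4)={n5}
  DF(n5)={n6}
  DF(n6)=∅

φ for g: defs {n3,n4}
  DF⁺ = {n1,n2,n5,n6}

Answer: ["n1", "n2", "n5", "n6"]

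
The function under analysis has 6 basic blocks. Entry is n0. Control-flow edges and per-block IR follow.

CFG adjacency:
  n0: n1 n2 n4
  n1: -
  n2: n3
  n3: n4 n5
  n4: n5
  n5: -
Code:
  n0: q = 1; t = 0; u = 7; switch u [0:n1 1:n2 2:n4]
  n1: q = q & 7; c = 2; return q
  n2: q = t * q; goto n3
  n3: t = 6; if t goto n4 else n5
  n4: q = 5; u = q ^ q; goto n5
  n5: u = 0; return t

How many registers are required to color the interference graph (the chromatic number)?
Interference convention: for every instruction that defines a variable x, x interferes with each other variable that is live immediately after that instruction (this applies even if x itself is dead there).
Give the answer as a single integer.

Per-block:
  n0 def {q,t,u} use ∅
  n1 def {c,q} use {q}
  n2 def {q} use {q,t}
  n3 def {t} use ∅
  n4 def {q,u} use ∅
  n5 def {u} use {t}

Backward fixpoint:
  live n0: ∅→{q,t}
  live n1: {q}→∅
  live n2: {q,t}→∅
  live n3: ∅→{t}
  live n4: {t}→{t}
  live n5: {t}→∅

Conflict graph:
  c: {q}
  q: {c,t,u}
  t: {q,u}
  u: {q,t}

Registers:
  lower bound: {q,t,u} mutually conflict ⇒ χ ≥ 3
  assign c→R1 q→R0 t→R1 u→R2 — no edge inside a register ⇒ χ ≤ 3
  χ = 3

Answer: 3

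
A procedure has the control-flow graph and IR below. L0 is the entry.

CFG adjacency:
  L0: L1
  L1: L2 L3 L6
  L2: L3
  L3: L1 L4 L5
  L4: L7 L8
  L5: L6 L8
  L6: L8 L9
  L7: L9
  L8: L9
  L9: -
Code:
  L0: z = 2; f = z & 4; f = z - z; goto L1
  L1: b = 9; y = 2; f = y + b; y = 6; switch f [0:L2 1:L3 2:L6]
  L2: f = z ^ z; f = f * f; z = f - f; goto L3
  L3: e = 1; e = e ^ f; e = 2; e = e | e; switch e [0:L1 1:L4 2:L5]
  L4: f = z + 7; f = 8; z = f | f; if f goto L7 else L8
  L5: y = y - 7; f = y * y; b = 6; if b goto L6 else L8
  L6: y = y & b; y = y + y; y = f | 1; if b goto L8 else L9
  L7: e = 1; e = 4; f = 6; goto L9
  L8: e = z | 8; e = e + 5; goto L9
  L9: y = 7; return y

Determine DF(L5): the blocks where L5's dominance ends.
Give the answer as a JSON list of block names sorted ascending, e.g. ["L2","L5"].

Answer: ["L6", "L8"]

Derivation:
idom tree: L1←L0 L2←L1 L3←L1 L4←L3 L5←L3 L6←L1 L7←L4 L8←L1 L9←L1
Dom at joins:
  L1: preds {L0,L3}: {L0} ∩ {L0,L1,L3} = {L0}; idom=L0
  L3: preds {L1,L2}: {L0,L1} ∩ {L0,L1,L2} = {L0,L1}; idom=L1
  L6: preds {L1,L5}: {L0,L1} ∩ {L0,L1,L3,L5} = {L0,L1}; idom=L1
  L8: preds {L4,L5,L6}: {L0,L1,L3,L4} ∩ {L0,L1,L3,L5} ∩ {L0,L1,L6} = {L0,L1}; idom=L1
  L9: preds {L6,L7,L8}: {L0,L1,L6} ∩ {L0,L1,L3,L4,L7} ∩ {L0,L1,L8} = {L0,L1}; idom=L1

Frontier:
  L1←L0: walk · to L0
  L1←L3: walk L3→L1 to L0
  L3←L1: walk · to L1
  L3←L2: walk L2 to L1
  L6←L1: walk · to L1
  L6←L5: walk L5→L3 to L1
  L8←L4: walk L4→L3 to L1
  L8←L5: walk L5→L3 to L1
  L8←L6: walk L6 to L1
  L9←L6: walk L6 to L1
  L9←L7: walk L7→L4→L3 to L1
  L9←L8: walk L8 to L1
  L0 → ∅
  L1 → {L1}
  L2 → {L3}
  L3 → {L1,L6,L8,L9}
  L4 → {L8,L9}
  L5 → {L6,L8}
  L6 → {L8,L9}
  L7 → {L9}
  L8 → {L9}
  L9 → ∅

DF(L5) = ["L6", "L8"]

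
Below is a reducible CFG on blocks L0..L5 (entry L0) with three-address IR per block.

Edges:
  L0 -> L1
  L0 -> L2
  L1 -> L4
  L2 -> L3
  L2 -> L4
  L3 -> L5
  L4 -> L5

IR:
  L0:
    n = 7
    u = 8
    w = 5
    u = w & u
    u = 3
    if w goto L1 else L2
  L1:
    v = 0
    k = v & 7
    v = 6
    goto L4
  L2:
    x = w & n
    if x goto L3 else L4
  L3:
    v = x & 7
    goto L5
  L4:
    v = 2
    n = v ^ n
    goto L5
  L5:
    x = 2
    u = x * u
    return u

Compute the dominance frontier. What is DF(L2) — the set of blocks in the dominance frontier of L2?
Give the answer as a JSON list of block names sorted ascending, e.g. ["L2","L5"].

idom tree: L1←L0 L2←L0 L3←L2 L4←L0 L5←L0
Dom at joins:
  L4: preds {L1,L2}: {L0,L1} ∩ {L0,L2} = {L0}; idom=L0
  L5: preds {L3,L4}: {L0,L2,L3} ∩ {L0,L4} = {L0}; idom=L0

DF walk-up:
  join L4 pred L1: L1 stop@L0
  join L4 pred L2: L2 stop@L0
  join L5 pred L3: L3→L2 stop@L0
  join L5 pred L4: L4 stop@L0
  L0: DF=∅
  L1: DF={L4}
  L2: DF={L4,L5}
  L3: DF={L5}
  L4: DF={L5}
  L5: DF=∅

DF(L2) = ["L4", "L5"]

Answer: ["L4", "L5"]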